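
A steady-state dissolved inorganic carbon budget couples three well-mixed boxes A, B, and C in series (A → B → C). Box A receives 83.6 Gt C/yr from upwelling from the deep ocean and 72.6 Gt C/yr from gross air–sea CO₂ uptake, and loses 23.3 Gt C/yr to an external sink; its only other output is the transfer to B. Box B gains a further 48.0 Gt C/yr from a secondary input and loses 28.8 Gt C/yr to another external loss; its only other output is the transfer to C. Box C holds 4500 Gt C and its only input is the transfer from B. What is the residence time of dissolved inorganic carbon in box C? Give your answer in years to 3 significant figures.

Box A: F(A→B) = (83.6 + 72.6) − 23.3 = 132.90 Gt C/yr.
Box B: F(B→C) = (132.90 + 48.0) − 28.8 = 152.10 Gt C/yr.
Box C throughput = its input = 152.10 Gt C/yr; τ = 4500 / 152.10 = 29.59 yr.

29.6 yr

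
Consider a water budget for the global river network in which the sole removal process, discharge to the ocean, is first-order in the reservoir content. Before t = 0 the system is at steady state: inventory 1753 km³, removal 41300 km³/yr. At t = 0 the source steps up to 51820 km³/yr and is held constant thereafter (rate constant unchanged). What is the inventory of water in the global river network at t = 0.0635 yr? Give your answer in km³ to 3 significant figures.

τ = M₀/F₀ = 1753/41300 = 0.04245 yr; rate constant k = 1/τ.
New steady state M_∞ = F₁/k = F₁·τ = 51820 × 0.04245 = 2199.5 km³.
M(t) = M_∞ + (M₀ − M_∞)·e^(−t/τ); t/τ = 0.0635/0.04245 = 1.496, so e^(−t/τ) = 0.2240.
M(t) = 2199.5 − 446.5 × 0.2240 = 2099.5 km³.

2100 km³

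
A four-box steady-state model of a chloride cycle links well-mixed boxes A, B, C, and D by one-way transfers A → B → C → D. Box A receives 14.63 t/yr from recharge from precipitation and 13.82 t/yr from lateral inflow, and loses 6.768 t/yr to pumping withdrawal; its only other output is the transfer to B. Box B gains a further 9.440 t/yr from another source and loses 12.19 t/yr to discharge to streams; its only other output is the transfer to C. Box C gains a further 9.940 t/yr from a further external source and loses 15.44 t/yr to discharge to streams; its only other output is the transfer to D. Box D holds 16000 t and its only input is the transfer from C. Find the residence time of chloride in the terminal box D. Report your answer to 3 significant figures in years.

1190 yr

Box A: F(A→B) = (14.63 + 13.82) − 6.768 = 21.682 t/yr.
Box B: F(B→C) = (21.682 + 9.440) − 12.19 = 18.932 t/yr.
Box C: F(C→D) = (18.932 + 9.940) − 15.44 = 13.432 t/yr.
Box D throughput = its input = 13.432 t/yr; τ = 16000 / 13.432 = 1191 yr.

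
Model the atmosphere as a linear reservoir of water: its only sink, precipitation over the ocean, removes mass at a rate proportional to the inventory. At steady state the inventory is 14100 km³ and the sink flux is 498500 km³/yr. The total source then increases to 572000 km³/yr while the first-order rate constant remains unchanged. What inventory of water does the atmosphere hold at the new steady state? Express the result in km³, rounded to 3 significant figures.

Rate constant k = F/M = 498500 / 14100 = 35.35 yr⁻¹.
At the new steady state, source = k·M_new ⇒ M_new = 572000 / 35.35 = 16180 km³.
(Equivalently M_new = M × F_new/F_old = 14100 × 572000/498500.)

16200 km³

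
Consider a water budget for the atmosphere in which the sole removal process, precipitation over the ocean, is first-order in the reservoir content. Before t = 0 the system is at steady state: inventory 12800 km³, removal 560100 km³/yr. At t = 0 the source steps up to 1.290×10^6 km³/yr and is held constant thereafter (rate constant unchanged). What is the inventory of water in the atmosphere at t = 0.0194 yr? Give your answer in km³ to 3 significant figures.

Residence time τ = M₀/F₀ = 0.02285 yr. The eventual steady state is M_∞ = M₀·(F₁/F₀) = 12800 × 1.290×10^6/560100 = 29480 km³.
The anomaly ΔM(t) = M(t) − M_∞ decays as ΔM₀·e^(−t/τ) with ΔM₀ = 12800 − 29480 = −16680 km³.
At t = 0.0194 yr, e^(−t/τ) = e^(−0.8489) = 0.4279, so ΔM = −7137 km³ and M = 29480 − 7137 = 22343 km³.

22300 km³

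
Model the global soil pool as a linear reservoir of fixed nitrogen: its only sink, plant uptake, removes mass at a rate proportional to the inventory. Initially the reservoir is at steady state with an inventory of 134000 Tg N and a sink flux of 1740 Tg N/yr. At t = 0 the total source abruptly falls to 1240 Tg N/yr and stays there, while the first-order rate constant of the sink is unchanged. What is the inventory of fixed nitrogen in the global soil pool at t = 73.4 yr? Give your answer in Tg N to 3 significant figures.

τ = M₀/F₀ = 134000/1740 = 77.01 yr; rate constant k = 1/τ.
New steady state M_∞ = F₁/k = F₁·τ = 1240 × 77.01 = 95494 Tg N.
M(t) = M_∞ + (M₀ − M_∞)·e^(−t/τ); t/τ = 73.4/77.01 = 0.9531, so e^(−t/τ) = 0.3855.
M(t) = 95494 + 38510 × 0.3855 = 110340 Tg N.

110000 Tg N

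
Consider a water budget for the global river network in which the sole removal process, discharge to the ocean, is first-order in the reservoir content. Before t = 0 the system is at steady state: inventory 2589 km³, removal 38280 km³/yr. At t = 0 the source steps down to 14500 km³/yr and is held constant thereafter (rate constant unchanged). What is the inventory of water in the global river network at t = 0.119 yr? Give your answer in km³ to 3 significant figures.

The sink rate constant is k = F₀/M₀ = 38280/2589 = 14.79 yr⁻¹.
Solving dM/dt = F₁ − kM with M(0) = M₀ gives M(t) = F₁/k + (M₀ − F₁/k)·e^(−kt).
F₁/k = 14500/14.79 = 980.68 km³; kt = 14.79 × 0.119 = 1.759, e^(−kt) = 0.1721.
M(0.119) = 980.68 + (2589 − 980.68) × 0.1721 = 980.68 + 276.8 = 1257.5 km³.

1260 km³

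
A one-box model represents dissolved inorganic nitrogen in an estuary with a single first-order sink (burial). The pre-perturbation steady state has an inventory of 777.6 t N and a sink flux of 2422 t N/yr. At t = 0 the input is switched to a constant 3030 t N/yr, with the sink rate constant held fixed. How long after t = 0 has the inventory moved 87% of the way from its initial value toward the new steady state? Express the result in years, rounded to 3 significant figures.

0.655 yr

τ = M₀/F₀ = 777.6/2422 = 0.3211 yr.
The remaining gap fraction is e^(−t/τ); 87% covered ⇒ e^(−t/τ) = 0.130.
t = −τ ln(0.130) = 0.3211 × 2.040 = 0.6550 yr.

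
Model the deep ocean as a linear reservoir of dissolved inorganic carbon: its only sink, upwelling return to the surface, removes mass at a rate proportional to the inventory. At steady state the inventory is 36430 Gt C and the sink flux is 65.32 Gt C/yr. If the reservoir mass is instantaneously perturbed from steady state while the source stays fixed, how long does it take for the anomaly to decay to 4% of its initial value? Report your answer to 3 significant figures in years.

For a linear reservoir the anomaly decays as exp(−t/τ) with τ = M/F = 36430/65.32 = 557.7 yr.
exp(−t/τ) = 0.04 ⇒ t = −τ ln(0.04) = 557.7 × 3.219 = 1795 yr.

1800 yr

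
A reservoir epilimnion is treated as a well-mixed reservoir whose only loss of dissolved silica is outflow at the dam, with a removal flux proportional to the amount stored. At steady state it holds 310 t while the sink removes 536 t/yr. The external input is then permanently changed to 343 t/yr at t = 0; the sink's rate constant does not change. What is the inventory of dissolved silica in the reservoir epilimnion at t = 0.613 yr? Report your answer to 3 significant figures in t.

Residence time τ = M₀/F₀ = 0.5784 yr. The eventual steady state is M_∞ = M₀·(F₁/F₀) = 310 × 343/536 = 198.38 t.
The anomaly ΔM(t) = M(t) − M_∞ decays as ΔM₀·e^(−t/τ) with ΔM₀ = 310 − 198.38 = 111.6 t.
At t = 0.613 yr, e^(−t/τ) = e^(−1.060) = 0.3465, so ΔM = 38.68 t and M = 198.38 + 38.68 = 237.05 t.

237 t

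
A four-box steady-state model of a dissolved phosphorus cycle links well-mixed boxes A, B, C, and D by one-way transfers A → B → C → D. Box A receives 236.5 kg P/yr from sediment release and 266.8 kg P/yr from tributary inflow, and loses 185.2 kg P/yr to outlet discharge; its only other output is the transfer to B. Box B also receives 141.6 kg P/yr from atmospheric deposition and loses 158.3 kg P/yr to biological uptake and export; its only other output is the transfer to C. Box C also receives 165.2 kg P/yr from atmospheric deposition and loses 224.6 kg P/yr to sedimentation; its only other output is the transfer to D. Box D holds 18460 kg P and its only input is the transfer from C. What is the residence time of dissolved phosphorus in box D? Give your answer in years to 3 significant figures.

76.3 yr

Box A: F(A→B) = (236.5 + 266.8) − 185.2 = 318.10 kg P/yr.
Box B: F(B→C) = (318.10 + 141.6) − 158.3 = 301.40 kg P/yr.
Box C: F(C→D) = (301.40 + 165.2) − 224.6 = 242.00 kg P/yr.
Box D throughput = its input = 242.00 kg P/yr; τ = 18460 / 242.00 = 76.28 yr.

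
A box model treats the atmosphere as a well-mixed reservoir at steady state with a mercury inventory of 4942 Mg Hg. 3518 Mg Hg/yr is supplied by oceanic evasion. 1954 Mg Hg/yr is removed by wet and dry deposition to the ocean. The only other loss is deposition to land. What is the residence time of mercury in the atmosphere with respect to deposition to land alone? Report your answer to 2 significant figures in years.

3.2 yr

At steady state ΣF_in = ΣF_out.
ΣF_in = 3518.0 Mg Hg/yr.
Deposition to land flux = ΣF_in − (1954) = 3518.0 − 1954 = 1564 Mg Hg/yr.
τ = M / F = 4942 / 1564 = 3.160 yr.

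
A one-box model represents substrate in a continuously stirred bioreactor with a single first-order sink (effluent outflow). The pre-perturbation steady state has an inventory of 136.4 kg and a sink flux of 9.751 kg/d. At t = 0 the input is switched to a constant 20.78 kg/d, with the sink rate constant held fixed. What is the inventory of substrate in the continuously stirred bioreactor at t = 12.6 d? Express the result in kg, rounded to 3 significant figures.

Residence time τ = M₀/F₀ = 13.99 d. The eventual steady state is M_∞ = M₀·(F₁/F₀) = 136.4 × 20.78/9.751 = 290.68 kg.
The anomaly ΔM(t) = M(t) − M_∞ decays as ΔM₀·e^(−t/τ) with ΔM₀ = 136.4 − 290.68 = −154.3 kg.
At t = 12.6 d, e^(−t/τ) = e^(−0.9008) = 0.4063, so ΔM = −62.68 kg and M = 290.68 − 62.68 = 228.00 kg.

228 kg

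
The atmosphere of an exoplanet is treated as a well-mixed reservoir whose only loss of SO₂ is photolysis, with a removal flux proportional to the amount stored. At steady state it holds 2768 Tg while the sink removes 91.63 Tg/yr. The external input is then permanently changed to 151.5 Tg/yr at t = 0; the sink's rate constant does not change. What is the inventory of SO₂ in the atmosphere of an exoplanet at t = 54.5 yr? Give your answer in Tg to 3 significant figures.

4280 Tg

Residence time τ = M₀/F₀ = 30.21 yr. The eventual steady state is M_∞ = M₀·(F₁/F₀) = 2768 × 151.5/91.63 = 4576.6 Tg.
The anomaly ΔM(t) = M(t) − M_∞ decays as ΔM₀·e^(−t/τ) with ΔM₀ = 2768 − 4576.6 = −1809 Tg.
At t = 54.5 yr, e^(−t/τ) = e^(−1.804) = 0.1646, so ΔM = −297.7 Tg and M = 4576.6 − 297.7 = 4278.9 Tg.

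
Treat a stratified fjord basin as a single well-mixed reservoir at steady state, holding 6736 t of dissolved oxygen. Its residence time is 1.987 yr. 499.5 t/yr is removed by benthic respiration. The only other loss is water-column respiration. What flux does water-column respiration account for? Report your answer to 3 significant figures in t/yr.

Total removal F = M/τ = 6736 / 1.987 = 3390 t/yr.
Water-column respiration = F − (499.5) = 3390 − 499.5 = 2891 t/yr.

2890 t/yr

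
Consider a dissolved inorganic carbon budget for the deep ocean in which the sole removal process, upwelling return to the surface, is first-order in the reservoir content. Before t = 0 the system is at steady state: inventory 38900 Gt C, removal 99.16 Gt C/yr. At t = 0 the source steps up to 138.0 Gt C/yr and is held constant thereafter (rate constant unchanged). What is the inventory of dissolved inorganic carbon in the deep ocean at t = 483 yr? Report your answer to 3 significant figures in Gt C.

The sink rate constant is k = F₀/M₀ = 99.16/38900 = 0.002549 yr⁻¹.
Solving dM/dt = F₁ − kM with M(0) = M₀ gives M(t) = F₁/k + (M₀ − F₁/k)·e^(−kt).
F₁/k = 138.0/0.002549 = 54137 Gt C; kt = 0.002549 × 483 = 1.231, e^(−kt) = 0.2919.
M(483) = 54137 + (38900 − 54137) × 0.2919 = 54137 − 4448 = 49689 Gt C.

49700 Gt C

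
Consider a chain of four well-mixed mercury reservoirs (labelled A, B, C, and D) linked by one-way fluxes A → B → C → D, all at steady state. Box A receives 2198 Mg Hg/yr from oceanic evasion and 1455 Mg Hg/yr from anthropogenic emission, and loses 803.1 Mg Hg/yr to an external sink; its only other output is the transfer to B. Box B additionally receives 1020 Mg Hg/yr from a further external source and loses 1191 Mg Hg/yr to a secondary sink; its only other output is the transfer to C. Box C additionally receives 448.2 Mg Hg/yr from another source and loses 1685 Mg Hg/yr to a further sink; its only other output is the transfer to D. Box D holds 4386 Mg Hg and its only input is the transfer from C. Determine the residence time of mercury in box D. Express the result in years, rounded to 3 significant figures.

3.04 yr

Box A: F(A→B) = (2198 + 1455) − 803.1 = 2849.9 Mg Hg/yr.
Box B: F(B→C) = (2849.9 + 1020) − 1191 = 2678.9 Mg Hg/yr.
Box C: F(C→D) = (2678.9 + 448.2) − 1685 = 1442.1 Mg Hg/yr.
Box D throughput = its input = 1442.1 Mg Hg/yr; τ = 4386 / 1442.1 = 3.041 yr.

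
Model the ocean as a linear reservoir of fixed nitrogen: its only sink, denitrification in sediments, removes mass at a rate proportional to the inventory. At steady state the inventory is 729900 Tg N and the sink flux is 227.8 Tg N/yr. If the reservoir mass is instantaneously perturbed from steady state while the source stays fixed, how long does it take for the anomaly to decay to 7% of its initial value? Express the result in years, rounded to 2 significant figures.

For a linear reservoir the anomaly decays as exp(−t/τ) with τ = M/F = 729900/227.8 = 3204 yr.
exp(−t/τ) = 0.07 ⇒ t = −τ ln(0.07) = 3204 × 2.659 = 8521 yr.

8500 yr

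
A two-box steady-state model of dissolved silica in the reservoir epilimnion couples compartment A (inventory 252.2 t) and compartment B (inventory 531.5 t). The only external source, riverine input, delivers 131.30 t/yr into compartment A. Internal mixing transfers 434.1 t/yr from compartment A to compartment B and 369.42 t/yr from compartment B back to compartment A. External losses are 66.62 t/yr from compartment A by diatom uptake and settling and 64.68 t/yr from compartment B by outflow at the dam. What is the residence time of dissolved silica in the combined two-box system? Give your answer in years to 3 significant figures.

5.97 yr

Residence time in the combined system uses the total inventory and the total *external* removal — internal exchanges between the two boxes cancel.
M_total = 252.2 + 531.5 = 783.70 t.
ΣF_external_out = 66.62 + 64.68 = 131.30 t/yr.
τ = M_total / ΣF_ext = 783.70 / 131.30 = 5.969 yr.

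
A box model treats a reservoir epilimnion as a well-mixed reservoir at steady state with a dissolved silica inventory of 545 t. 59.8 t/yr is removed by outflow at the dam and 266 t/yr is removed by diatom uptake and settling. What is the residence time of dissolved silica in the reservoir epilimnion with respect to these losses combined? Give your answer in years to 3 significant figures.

Total removal = 59.80 + 266.0 = 325.80 t/yr.
τ = M / ΣF_out = 545 / 325.80 = 1.673 yr.

1.67 yr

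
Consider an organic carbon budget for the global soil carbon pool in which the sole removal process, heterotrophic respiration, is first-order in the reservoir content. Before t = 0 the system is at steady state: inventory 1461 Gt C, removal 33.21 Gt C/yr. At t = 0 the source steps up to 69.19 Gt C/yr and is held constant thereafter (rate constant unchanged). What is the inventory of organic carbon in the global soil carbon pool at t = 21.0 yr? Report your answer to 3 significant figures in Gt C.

2060 Gt C

Residence time τ = M₀/F₀ = 43.99 yr. The eventual steady state is M_∞ = M₀·(F₁/F₀) = 1461 × 69.19/33.21 = 3043.9 Gt C.
The anomaly ΔM(t) = M(t) − M_∞ decays as ΔM₀·e^(−t/τ) with ΔM₀ = 1461 − 3043.9 = −1583 Gt C.
At t = 21.0 yr, e^(−t/τ) = e^(−0.4774) = 0.6204, so ΔM = −982.0 Gt C and M = 3043.9 − 982.0 = 2061.8 Gt C.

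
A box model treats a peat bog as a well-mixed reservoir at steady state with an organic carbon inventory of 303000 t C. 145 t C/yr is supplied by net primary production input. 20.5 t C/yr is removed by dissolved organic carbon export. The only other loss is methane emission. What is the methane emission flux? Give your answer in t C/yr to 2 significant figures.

120 t C/yr

At steady state ΣF_in = ΣF_out.
ΣF_in = 145.00 t C/yr.
Methane emission flux = ΣF_in − (20.5) = 145.00 − 20.50 = 124.5 t C/yr.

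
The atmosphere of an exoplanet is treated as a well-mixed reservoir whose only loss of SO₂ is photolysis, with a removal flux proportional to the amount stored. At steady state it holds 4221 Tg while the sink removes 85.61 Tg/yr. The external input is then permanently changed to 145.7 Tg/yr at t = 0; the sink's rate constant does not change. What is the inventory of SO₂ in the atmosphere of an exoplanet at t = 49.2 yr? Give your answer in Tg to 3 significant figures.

The sink rate constant is k = F₀/M₀ = 85.61/4221 = 0.02028 yr⁻¹.
Solving dM/dt = F₁ − kM with M(0) = M₀ gives M(t) = F₁/k + (M₀ − F₁/k)·e^(−kt).
F₁/k = 145.7/0.02028 = 7183.7 Tg; kt = 0.02028 × 49.2 = 0.9979, e^(−kt) = 0.3687.
M(49.2) = 7183.7 + (4221 − 7183.7) × 0.3687 = 7183.7 − 1092 = 6091.5 Tg.

6090 Tg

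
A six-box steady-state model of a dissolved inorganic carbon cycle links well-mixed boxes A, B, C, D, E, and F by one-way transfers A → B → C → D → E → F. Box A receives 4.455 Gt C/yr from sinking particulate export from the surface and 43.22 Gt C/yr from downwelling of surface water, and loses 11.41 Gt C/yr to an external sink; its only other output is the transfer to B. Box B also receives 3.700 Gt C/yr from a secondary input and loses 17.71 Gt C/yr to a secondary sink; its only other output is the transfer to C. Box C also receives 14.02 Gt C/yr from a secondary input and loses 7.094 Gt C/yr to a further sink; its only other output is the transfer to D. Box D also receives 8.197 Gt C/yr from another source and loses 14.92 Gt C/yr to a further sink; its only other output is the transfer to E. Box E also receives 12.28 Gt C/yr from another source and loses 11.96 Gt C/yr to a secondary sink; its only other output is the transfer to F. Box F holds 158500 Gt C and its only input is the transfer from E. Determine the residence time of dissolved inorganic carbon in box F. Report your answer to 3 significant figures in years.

6960 yr

Box A: F(A→B) = (4.455 + 43.22) − 11.41 = 36.265 Gt C/yr.
Box B: F(B→C) = (36.265 + 3.700) − 17.71 = 22.255 Gt C/yr.
Box C: F(C→D) = (22.255 + 14.02) − 7.094 = 29.181 Gt C/yr.
Box D: F(D→E) = (29.181 + 8.197) − 14.92 = 22.458 Gt C/yr.
Box E: F(E→F) = (22.458 + 12.28) − 11.96 = 22.778 Gt C/yr.
Box F throughput = its input = 22.778 Gt C/yr; τ = 158500 / 22.778 = 6958 yr.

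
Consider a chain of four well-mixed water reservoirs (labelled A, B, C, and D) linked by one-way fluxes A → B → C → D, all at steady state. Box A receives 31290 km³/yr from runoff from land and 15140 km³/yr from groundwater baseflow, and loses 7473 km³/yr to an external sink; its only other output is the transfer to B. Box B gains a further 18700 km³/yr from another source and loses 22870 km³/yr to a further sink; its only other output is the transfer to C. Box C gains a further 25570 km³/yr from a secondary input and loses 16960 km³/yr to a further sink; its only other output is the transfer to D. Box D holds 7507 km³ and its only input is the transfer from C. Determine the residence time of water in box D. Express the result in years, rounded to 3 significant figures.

0.173 yr

Box A: F(A→B) = (31290 + 15140) − 7473 = 38957 km³/yr.
Box B: F(B→C) = (38957 + 18700) − 22870 = 34787 km³/yr.
Box C: F(C→D) = (34787 + 25570) − 16960 = 43397 km³/yr.
Box D throughput = its input = 43397 km³/yr; τ = 7507 / 43397 = 0.1730 yr.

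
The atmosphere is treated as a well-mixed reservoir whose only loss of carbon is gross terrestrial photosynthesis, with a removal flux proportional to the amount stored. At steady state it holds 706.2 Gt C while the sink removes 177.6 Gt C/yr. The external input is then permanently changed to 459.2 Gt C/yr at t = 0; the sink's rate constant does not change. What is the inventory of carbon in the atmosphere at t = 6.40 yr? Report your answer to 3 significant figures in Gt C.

The sink rate constant is k = F₀/M₀ = 177.6/706.2 = 0.2515 yr⁻¹.
Solving dM/dt = F₁ − kM with M(0) = M₀ gives M(t) = F₁/k + (M₀ − F₁/k)·e^(−kt).
F₁/k = 459.2/0.2515 = 1825.9 Gt C; kt = 0.2515 × 6.40 = 1.610, e^(−kt) = 0.2000.
M(6.40) = 1825.9 + (706.2 − 1825.9) × 0.2000 = 1825.9 − 223.9 = 1602.0 Gt C.

1600 Gt C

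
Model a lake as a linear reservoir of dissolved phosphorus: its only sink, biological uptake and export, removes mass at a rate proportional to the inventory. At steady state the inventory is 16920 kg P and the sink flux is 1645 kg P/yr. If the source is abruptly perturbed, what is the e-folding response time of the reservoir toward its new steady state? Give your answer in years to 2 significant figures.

10 yr

For a linear reservoir the response time equals the residence time τ = M/F.
τ = 16920 / 1645 = 10.29 yr.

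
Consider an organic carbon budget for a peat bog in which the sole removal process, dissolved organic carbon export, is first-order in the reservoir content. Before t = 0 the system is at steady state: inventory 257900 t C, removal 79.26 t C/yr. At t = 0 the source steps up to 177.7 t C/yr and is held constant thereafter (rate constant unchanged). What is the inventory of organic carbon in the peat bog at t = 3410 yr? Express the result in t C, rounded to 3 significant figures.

466000 t C

τ = M₀/F₀ = 257900/79.26 = 3254 yr; rate constant k = 1/τ.
New steady state M_∞ = F₁/k = F₁·τ = 177.7 × 3254 = 578210 t C.
M(t) = M_∞ + (M₀ − M_∞)·e^(−t/τ); t/τ = 3410/3254 = 1.048, so e^(−t/τ) = 0.3506.
M(t) = 578210 − 320300 × 0.3506 = 465900 t C.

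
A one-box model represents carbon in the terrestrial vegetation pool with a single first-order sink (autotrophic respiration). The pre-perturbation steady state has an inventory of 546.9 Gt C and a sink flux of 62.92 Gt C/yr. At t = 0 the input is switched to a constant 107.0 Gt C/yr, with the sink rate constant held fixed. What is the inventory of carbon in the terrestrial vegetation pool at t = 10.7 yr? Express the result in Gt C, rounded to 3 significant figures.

Residence time τ = M₀/F₀ = 8.692 yr. The eventual steady state is M_∞ = M₀·(F₁/F₀) = 546.9 × 107.0/62.92 = 930.04 Gt C.
The anomaly ΔM(t) = M(t) − M_∞ decays as ΔM₀·e^(−t/τ) with ΔM₀ = 546.9 − 930.04 = −383.1 Gt C.
At t = 10.7 yr, e^(−t/τ) = e^(−1.231) = 0.2920, so ΔM = −111.9 Gt C and M = 930.04 − 111.9 = 818.17 Gt C.

818 Gt C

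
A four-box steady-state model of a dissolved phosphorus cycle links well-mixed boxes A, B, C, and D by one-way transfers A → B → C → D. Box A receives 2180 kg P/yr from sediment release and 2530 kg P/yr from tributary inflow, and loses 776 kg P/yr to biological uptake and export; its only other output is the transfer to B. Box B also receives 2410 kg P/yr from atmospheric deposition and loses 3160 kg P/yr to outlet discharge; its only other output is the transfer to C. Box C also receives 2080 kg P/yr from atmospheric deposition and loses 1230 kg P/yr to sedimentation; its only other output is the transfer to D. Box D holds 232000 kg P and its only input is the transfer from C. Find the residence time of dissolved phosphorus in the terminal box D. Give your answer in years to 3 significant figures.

Box A: F(A→B) = (2180 + 2530) − 776 = 3934.0 kg P/yr.
Box B: F(B→C) = (3934.0 + 2410) − 3160 = 3184.0 kg P/yr.
Box C: F(C→D) = (3184.0 + 2080) − 1230 = 4034.0 kg P/yr.
Box D throughput = its input = 4034.0 kg P/yr; τ = 232000 / 4034.0 = 57.51 yr.

57.5 yr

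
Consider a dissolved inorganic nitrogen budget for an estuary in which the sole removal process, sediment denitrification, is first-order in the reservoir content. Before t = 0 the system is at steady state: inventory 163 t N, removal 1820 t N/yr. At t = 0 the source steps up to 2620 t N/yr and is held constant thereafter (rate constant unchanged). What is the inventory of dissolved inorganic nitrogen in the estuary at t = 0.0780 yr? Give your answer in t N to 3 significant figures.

τ = M₀/F₀ = 163/1820 = 0.08956 yr; rate constant k = 1/τ.
New steady state M_∞ = F₁/k = F₁·τ = 2620 × 0.08956 = 234.65 t N.
M(t) = M_∞ + (M₀ − M_∞)·e^(−t/τ); t/τ = 0.0780/0.08956 = 0.8709, so e^(−t/τ) = 0.4186.
M(t) = 234.65 − 71.65 × 0.4186 = 204.66 t N.

205 t N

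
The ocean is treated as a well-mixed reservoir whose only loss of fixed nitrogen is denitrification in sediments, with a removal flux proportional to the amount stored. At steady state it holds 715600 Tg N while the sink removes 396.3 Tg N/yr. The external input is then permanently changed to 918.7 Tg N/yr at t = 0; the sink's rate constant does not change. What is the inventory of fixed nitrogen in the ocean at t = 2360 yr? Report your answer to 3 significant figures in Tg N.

τ = M₀/F₀ = 715600/396.3 = 1806 yr; rate constant k = 1/τ.
New steady state M_∞ = F₁/k = F₁·τ = 918.7 × 1806 = 1.6589×10^6 Tg N.
M(t) = M_∞ + (M₀ − M_∞)·e^(−t/τ); t/τ = 2360/1806 = 1.307, so e^(−t/τ) = 0.2706.
M(t) = 1.6589×10^6 − 943300 × 0.2706 = 1.4036×10^6 Tg N.

1.40×10^6 Tg N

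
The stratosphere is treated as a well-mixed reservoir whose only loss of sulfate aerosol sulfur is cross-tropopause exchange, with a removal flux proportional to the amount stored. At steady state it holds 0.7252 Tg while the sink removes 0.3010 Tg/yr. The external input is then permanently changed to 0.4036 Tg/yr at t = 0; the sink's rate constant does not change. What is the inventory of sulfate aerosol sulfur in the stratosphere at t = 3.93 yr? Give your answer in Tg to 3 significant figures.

0.924 Tg

The sink rate constant is k = F₀/M₀ = 0.3010/0.7252 = 0.4151 yr⁻¹.
Solving dM/dt = F₁ − kM with M(0) = M₀ gives M(t) = F₁/k + (M₀ − F₁/k)·e^(−kt).
F₁/k = 0.4036/0.4151 = 0.97239 Tg; kt = 0.4151 × 3.93 = 1.631, e^(−kt) = 0.1957.
M(3.93) = 0.97239 + (0.7252 − 0.97239) × 0.1957 = 0.97239 − 0.04838 = 0.92402 Tg.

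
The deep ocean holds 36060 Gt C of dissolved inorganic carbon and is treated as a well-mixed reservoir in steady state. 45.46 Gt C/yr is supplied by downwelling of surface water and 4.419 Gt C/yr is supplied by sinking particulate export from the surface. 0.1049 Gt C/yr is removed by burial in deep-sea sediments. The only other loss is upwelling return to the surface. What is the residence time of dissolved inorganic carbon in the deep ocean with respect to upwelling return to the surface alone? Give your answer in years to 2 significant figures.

At steady state ΣF_in = ΣF_out.
ΣF_in = 45.46 + 4.419 = 49.879 Gt C/yr.
Upwelling return to the surface flux = ΣF_in − (0.1049) = 49.879 − 0.1049 = 49.77 Gt C/yr.
τ = M / F = 36060 / 49.77 = 724.5 yr.

720 yr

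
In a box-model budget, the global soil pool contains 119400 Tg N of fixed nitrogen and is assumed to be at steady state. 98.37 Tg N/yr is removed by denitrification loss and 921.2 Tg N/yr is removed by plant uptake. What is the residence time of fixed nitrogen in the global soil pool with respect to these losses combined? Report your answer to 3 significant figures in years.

Total removal = 98.37 + 921.2 = 1019.6 Tg N/yr.
τ = M / ΣF_out = 119400 / 1019.6 = 117.1 yr.

117 yr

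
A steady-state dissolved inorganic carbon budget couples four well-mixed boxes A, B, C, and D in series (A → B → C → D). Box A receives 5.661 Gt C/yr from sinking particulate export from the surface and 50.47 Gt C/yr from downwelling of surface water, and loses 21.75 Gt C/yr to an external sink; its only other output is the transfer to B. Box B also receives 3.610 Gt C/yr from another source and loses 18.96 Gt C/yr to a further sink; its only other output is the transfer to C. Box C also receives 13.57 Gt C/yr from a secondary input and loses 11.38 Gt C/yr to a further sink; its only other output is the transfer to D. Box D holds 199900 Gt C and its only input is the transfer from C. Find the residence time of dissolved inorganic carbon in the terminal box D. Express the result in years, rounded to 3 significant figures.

9420 yr

Box A: F(A→B) = (5.661 + 50.47) − 21.75 = 34.381 Gt C/yr.
Box B: F(B→C) = (34.381 + 3.610) − 18.96 = 19.031 Gt C/yr.
Box C: F(C→D) = (19.031 + 13.57) − 11.38 = 21.221 Gt C/yr.
Box D throughput = its input = 21.221 Gt C/yr; τ = 199900 / 21.221 = 9420 yr.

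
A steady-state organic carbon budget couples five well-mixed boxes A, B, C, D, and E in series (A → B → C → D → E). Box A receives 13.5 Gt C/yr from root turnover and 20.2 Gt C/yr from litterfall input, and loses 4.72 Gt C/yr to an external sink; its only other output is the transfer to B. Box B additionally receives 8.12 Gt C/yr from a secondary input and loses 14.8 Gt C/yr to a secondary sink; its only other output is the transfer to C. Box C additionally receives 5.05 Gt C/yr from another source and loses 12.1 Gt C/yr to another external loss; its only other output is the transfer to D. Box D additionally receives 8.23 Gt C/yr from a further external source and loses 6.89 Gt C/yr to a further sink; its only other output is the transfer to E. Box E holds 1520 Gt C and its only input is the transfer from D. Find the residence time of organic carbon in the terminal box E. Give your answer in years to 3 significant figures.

Box A: F(A→B) = (13.5 + 20.2) − 4.72 = 28.980 Gt C/yr.
Box B: F(B→C) = (28.980 + 8.12) − 14.8 = 22.300 Gt C/yr.
Box C: F(C→D) = (22.300 + 5.05) − 12.1 = 15.250 Gt C/yr.
Box D: F(D→E) = (15.250 + 8.23) − 6.89 = 16.590 Gt C/yr.
Box E throughput = its input = 16.590 Gt C/yr; τ = 1520 / 16.590 = 91.62 yr.

91.6 yr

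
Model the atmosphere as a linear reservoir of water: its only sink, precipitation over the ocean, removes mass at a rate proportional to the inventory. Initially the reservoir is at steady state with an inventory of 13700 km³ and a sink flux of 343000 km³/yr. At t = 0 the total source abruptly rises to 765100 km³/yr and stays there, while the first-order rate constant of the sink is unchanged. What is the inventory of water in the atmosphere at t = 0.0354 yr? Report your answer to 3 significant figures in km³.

Residence time τ = M₀/F₀ = 0.03994 yr. The eventual steady state is M_∞ = M₀·(F₁/F₀) = 13700 × 765100/343000 = 30559 km³.
The anomaly ΔM(t) = M(t) − M_∞ decays as ΔM₀·e^(−t/τ) with ΔM₀ = 13700 − 30559 = −16860 km³.
At t = 0.0354 yr, e^(−t/τ) = e^(−0.8863) = 0.4122, so ΔM = −6949 km³ and M = 30559 − 6949 = 23610 km³.

23600 km³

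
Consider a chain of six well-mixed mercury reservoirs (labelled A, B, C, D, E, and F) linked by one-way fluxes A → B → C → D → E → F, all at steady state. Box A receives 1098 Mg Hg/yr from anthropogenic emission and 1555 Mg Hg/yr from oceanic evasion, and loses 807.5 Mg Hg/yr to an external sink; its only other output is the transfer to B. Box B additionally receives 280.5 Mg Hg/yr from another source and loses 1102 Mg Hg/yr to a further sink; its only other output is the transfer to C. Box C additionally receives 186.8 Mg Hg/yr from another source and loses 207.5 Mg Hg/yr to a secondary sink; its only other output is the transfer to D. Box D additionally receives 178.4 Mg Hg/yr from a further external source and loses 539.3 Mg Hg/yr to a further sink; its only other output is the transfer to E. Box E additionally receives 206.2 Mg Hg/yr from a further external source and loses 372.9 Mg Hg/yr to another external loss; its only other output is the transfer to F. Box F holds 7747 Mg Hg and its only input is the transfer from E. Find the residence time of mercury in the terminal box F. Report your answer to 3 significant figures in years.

16.3 yr

Box A: F(A→B) = (1098 + 1555) − 807.5 = 1845.5 Mg Hg/yr.
Box B: F(B→C) = (1845.5 + 280.5) − 1102 = 1024.0 Mg Hg/yr.
Box C: F(C→D) = (1024.0 + 186.8) − 207.5 = 1003.3 Mg Hg/yr.
Box D: F(D→E) = (1003.3 + 178.4) − 539.3 = 642.40 Mg Hg/yr.
Box E: F(E→F) = (642.40 + 206.2) − 372.9 = 475.70 Mg Hg/yr.
Box F throughput = its input = 475.70 Mg Hg/yr; τ = 7747 / 475.70 = 16.29 yr.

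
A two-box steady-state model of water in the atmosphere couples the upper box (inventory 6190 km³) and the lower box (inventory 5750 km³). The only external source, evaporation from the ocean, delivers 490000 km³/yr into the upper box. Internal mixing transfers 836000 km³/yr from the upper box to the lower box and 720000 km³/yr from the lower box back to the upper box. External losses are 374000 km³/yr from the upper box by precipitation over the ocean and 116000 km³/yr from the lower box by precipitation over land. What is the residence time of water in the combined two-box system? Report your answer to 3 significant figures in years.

0.0244 yr

Residence time in the combined system uses the total inventory and the total *external* removal — internal exchanges between the two boxes cancel.
M_total = 6190 + 5750 = 11940 km³.
ΣF_external_out = 374000 + 116000 = 490000 km³/yr.
τ = M_total / ΣF_ext = 11940 / 490000 = 0.02437 yr.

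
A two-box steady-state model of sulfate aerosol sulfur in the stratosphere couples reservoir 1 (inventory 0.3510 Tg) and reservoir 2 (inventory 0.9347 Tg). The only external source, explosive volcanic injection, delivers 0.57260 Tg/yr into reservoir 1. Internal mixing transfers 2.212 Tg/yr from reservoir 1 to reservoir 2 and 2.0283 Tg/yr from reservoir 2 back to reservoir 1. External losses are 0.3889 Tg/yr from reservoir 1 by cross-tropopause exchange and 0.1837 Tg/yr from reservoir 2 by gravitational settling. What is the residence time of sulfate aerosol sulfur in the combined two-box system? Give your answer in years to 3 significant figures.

2.25 yr

Treat the two boxes together as one reservoir: the mixing fluxes between them are internal recycling, so τ = ΣM / Σ(external losses).
M_total = 0.3510 + 0.9347 = 1.2857 Tg.
ΣF_external_out = 0.3889 + 0.1837 = 0.57260 Tg/yr.
τ = M_total / ΣF_ext = 1.2857 / 0.57260 = 2.245 yr.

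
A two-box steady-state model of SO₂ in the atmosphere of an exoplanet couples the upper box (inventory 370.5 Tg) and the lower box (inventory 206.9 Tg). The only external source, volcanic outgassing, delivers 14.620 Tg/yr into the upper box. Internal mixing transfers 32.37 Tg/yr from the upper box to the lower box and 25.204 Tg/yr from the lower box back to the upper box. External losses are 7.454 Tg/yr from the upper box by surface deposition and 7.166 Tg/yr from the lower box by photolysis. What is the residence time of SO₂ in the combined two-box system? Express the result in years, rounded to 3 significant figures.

39.5 yr

Residence time in the combined system uses the total inventory and the total *external* removal — internal exchanges between the two boxes cancel.
M_total = 370.5 + 206.9 = 577.40 Tg.
ΣF_external_out = 7.454 + 7.166 = 14.620 Tg/yr.
τ = M_total / ΣF_ext = 577.40 / 14.620 = 39.49 yr.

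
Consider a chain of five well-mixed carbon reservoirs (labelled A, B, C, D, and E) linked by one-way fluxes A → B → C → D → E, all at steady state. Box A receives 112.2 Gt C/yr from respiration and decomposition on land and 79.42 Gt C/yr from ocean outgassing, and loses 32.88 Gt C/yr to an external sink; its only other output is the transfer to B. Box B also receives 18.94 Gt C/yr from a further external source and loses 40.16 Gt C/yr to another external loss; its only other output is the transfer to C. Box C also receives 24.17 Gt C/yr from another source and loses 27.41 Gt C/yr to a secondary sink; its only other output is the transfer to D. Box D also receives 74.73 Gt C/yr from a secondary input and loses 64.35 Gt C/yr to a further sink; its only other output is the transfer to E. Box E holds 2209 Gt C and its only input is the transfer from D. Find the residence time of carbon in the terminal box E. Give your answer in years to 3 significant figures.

Box A: F(A→B) = (112.2 + 79.42) − 32.88 = 158.74 Gt C/yr.
Box B: F(B→C) = (158.74 + 18.94) − 40.16 = 137.52 Gt C/yr.
Box C: F(C→D) = (137.52 + 24.17) − 27.41 = 134.28 Gt C/yr.
Box D: F(D→E) = (134.28 + 74.73) − 64.35 = 144.66 Gt C/yr.
Box E throughput = its input = 144.66 Gt C/yr; τ = 2209 / 144.66 = 15.27 yr.

15.3 yr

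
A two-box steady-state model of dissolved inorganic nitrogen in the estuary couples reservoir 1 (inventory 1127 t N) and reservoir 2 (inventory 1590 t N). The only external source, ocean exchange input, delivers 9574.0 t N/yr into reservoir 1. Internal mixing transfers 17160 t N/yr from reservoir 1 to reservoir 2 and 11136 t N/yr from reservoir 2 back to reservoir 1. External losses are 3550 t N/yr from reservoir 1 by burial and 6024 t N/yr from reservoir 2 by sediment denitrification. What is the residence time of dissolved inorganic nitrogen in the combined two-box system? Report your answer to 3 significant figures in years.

Residence time in the combined system uses the total inventory and the total *external* removal — internal exchanges between the two boxes cancel.
M_total = 1127 + 1590 = 2717.0 t N.
ΣF_external_out = 3550 + 6024 = 9574.0 t N/yr.
τ = M_total / ΣF_ext = 2717.0 / 9574.0 = 0.2838 yr.

0.284 yr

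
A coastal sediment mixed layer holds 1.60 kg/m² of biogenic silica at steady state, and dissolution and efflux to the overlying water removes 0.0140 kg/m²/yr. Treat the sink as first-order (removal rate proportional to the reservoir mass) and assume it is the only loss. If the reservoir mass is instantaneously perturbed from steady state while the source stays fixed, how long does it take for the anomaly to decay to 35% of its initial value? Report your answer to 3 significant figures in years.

120 yr

For a linear reservoir the anomaly decays as exp(−t/τ) with τ = M/F = 1.60/0.0140 = 114.3 yr.
exp(−t/τ) = 0.35 ⇒ t = −τ ln(0.35) = 114.3 × 1.050 = 120.0 yr.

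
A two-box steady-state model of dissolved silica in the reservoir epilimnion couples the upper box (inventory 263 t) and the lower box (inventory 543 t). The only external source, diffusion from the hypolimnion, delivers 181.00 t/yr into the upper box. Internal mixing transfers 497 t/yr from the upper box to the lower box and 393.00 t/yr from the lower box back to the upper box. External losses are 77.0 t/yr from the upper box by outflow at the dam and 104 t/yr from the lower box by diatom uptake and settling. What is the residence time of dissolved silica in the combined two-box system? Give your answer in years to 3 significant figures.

Treat the two boxes together as one reservoir: the mixing fluxes between them are internal recycling, so τ = ΣM / Σ(external losses).
M_total = 263 + 543 = 806.00 t.
ΣF_external_out = 77.0 + 104 = 181.00 t/yr.
τ = M_total / ΣF_ext = 806.00 / 181.00 = 4.453 yr.

4.45 yr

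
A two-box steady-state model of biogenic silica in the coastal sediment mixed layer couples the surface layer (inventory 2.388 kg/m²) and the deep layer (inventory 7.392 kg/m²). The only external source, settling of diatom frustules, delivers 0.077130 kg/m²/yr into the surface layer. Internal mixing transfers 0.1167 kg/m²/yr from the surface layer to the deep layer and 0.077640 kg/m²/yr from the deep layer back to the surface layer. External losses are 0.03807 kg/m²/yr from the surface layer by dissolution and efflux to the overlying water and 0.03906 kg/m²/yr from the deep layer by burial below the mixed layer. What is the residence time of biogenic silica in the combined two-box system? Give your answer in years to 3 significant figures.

127 yr

Residence time in the combined system uses the total inventory and the total *external* removal — internal exchanges between the two boxes cancel.
M_total = 2.388 + 7.392 = 9.7800 kg/m².
ΣF_external_out = 0.03807 + 0.03906 = 0.077130 kg/m²/yr.
τ = M_total / ΣF_ext = 9.7800 / 0.077130 = 126.8 yr.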